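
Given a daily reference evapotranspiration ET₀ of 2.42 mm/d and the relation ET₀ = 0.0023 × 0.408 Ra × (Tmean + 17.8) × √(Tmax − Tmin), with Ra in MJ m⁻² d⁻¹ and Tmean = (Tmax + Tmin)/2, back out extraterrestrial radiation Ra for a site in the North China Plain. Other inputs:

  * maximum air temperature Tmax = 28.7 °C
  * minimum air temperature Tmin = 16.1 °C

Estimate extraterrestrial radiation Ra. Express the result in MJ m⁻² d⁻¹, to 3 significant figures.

18.1 MJ m⁻² d⁻¹

Tmean = (28.7+16.1)/2 = 22.40 °C; ΔT = 12.6
Ra = ET₀ / [0.0023 × 0.408 × (Tmean+17.8) × √ΔT]
   = 2.42 / (0.0023 × 0.408 × 40.20 × 3.5496) = 18.073 MJ m⁻² d⁻¹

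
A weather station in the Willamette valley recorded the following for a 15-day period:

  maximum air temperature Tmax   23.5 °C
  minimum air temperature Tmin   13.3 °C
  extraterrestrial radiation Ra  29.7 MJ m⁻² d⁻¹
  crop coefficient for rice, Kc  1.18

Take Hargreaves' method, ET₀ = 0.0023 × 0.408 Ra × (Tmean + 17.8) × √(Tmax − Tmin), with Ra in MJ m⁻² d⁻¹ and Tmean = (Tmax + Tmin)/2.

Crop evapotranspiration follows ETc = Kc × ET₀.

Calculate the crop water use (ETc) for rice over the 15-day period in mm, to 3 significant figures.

Tmean = (23.5 + 13.3)/2 = 18.40 °C
0.408 Ra = 0.408 × 29.7 = 12.1176 mm/d equivalent
ET₀ = 0.0023 × 12.1176 × (18.40 + 17.8) × √10.2 = 0.0023 × 12.1176 × 36.20 × 3.1937 = 3.2222 mm/d
ETc = Kc × ET₀ = 1.18 × 3.2222 = 3.8022 mm/d
Over 15 days: 3.8022 × 15 = 57.033 mm

57.0 mm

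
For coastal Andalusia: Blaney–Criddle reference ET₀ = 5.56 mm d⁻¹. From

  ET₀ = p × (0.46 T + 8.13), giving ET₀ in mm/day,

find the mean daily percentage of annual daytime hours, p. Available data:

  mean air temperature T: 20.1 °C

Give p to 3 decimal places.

0.320

p = ET₀ / (0.46 T + 8.13) = 5.56 / (0.46 × 20.1 + 8.13) = 5.56 / 17.376 = 0.3200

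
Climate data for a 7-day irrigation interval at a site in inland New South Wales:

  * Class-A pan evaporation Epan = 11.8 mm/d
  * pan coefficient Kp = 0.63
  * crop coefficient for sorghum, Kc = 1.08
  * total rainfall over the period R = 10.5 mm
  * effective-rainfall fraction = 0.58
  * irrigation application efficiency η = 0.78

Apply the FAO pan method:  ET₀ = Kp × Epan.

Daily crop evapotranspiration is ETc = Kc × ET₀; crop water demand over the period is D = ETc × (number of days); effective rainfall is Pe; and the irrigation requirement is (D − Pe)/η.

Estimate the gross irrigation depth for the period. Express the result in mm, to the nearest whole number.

64 mm

ET₀ = 0.63 × 11.8 = 7.4340 mm/d
ETc = Kc × ET₀ = 1.08 × 7.4340 = 8.0287 mm/d
Crop demand D = ETc × 7 d = 8.0287 × 7 = 56.201 mm
Pe = 0.58 × 10.5 = 6.090 mm
D − Pe = 56.201 − 6.090 = 50.111 mm
Gross irrigation = 50.111 / 0.78 = 64.245 mm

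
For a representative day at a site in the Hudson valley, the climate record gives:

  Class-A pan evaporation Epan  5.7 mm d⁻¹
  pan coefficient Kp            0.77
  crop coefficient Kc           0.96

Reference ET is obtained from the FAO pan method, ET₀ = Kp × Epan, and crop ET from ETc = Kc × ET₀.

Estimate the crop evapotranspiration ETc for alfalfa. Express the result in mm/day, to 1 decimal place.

4.2 mm/day

ET₀ = 0.77 × 5.7 = 4.3890 mm/d
ETc = Kc × ET₀ = 0.96 × 4.3890 = 4.2134 mm/d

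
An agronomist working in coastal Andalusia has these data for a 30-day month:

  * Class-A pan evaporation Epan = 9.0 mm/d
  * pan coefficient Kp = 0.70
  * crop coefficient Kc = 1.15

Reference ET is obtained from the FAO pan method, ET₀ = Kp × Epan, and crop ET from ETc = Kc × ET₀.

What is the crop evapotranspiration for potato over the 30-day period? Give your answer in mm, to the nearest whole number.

217 mm

ET₀ = 0.70 × 9.0 = 6.3000 mm/d
ETc = Kc × ET₀ = 1.15 × 6.3000 = 7.2450 mm/d
Over 30 days: 7.2450 × 30 = 217.350 mm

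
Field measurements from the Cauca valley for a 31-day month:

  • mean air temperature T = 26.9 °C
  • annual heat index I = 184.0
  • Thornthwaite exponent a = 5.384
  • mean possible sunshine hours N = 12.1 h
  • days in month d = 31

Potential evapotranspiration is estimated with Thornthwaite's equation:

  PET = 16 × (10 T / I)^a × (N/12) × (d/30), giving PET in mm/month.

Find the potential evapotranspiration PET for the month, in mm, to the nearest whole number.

129 mm

10T/I = 10 × 26.9 / 184.0 = 1.4620
(10T/I)^a = 1.4620^5.384 = 7.7282
Uncorrected PET = 16 × 7.7282 = 123.651 mm
Correction = (N/12)(d/30) = (12.1/12)(31/30) = 1.0419
PET = 123.651 × 1.0419 = 128.832 mm/month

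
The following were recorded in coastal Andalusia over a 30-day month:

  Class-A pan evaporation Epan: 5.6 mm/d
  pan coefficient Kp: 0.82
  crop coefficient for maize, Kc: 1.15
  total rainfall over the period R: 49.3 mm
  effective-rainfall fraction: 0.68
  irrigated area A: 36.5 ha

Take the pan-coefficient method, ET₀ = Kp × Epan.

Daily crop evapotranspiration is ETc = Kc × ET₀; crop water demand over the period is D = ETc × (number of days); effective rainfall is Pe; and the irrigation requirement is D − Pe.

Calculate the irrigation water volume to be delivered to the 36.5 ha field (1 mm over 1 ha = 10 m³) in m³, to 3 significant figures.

45600 m³

ET₀ = 0.82 × 5.6 = 4.5920 mm/d
ETc = Kc × ET₀ = 1.15 × 4.5920 = 5.2808 mm/d
Crop demand D = ETc × 30 d = 5.2808 × 30 = 158.424 mm
Pe = 0.68 × 49.3 = 33.524 mm
D − Pe = 158.424 − 33.524 = 124.900 mm
Volume = 124.900 mm × 36.5 ha × 10 = 45588.5 m³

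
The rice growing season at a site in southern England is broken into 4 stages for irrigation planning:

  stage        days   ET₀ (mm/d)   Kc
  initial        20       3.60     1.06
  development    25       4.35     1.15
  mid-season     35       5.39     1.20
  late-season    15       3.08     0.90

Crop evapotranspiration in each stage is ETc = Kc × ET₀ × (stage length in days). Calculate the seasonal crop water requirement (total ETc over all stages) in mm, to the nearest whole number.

469 mm

initial: 1.06 × 3.60 × 20 = 76.32 mm
development: 1.15 × 4.35 × 25 = 125.06 mm
mid-season: 1.20 × 5.39 × 35 = 226.38 mm
late-season: 0.90 × 3.08 × 15 = 41.58 mm
Seasonal total = 469.34 mm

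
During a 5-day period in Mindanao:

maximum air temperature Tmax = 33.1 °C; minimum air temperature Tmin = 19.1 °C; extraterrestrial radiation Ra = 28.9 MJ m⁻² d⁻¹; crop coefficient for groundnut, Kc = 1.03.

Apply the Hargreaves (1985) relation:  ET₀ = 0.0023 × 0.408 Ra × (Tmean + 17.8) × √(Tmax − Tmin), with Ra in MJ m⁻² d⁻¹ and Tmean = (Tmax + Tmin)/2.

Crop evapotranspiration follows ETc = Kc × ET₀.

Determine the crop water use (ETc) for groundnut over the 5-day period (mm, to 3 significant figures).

Tmean = (33.1 + 19.1)/2 = 26.10 °C
0.408 Ra = 0.408 × 28.9 = 11.7912 mm/d equivalent
ET₀ = 0.0023 × 11.7912 × (26.10 + 17.8) × √14.0 = 0.0023 × 11.7912 × 43.90 × 3.7417 = 4.4547 mm/d
ETc = Kc × ET₀ = 1.03 × 4.4547 = 4.5883 mm/d
Over 5 days: 4.5883 × 5 = 22.942 mm

22.9 mm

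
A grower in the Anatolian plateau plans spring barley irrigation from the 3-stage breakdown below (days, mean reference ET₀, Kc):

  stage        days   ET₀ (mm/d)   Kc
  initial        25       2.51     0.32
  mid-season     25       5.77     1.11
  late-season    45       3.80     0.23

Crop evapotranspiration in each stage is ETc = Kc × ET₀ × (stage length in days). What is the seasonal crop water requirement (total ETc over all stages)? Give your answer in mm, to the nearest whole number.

initial: 0.32 × 2.51 × 25 = 20.08 mm
mid-season: 1.11 × 5.77 × 25 = 160.12 mm
late-season: 0.23 × 3.80 × 45 = 39.33 mm
Seasonal total = 219.53 mm

220 mm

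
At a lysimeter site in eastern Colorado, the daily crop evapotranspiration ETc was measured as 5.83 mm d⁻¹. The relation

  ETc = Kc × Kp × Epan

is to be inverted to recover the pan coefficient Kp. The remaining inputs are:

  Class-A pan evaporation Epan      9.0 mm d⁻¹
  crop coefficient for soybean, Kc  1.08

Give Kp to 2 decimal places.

ETc = Kc × Kp × Epan  ⇒  Kp = ETc / (Kc × Epan)
Kp = 5.83 / (1.08 × 9.0) = 5.83 / 9.720 = 0.5998

0.60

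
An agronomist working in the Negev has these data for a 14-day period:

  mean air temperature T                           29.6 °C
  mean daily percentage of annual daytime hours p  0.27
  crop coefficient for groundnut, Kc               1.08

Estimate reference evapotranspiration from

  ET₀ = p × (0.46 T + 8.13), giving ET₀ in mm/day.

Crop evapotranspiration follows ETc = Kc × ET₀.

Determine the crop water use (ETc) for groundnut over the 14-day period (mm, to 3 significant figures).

ET₀ = 0.27 × (0.46 × 29.6 + 8.13) = 0.27 × 21.746 = 5.8714 mm/d
ETc = Kc × ET₀ = 1.08 × 5.8714 = 6.3411 mm/d
Over 14 days: 6.3411 × 14 = 88.775 mm

88.8 mm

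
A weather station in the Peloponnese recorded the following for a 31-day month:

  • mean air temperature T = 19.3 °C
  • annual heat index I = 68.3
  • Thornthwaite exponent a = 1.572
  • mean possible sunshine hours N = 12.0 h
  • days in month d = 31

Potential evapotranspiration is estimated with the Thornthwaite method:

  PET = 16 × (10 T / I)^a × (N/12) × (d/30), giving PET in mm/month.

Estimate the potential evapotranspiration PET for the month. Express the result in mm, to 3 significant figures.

10T/I = 10 × 19.3 / 68.3 = 2.8258
(10T/I)^a = 2.8258^1.572 = 5.1191
Uncorrected PET = 16 × 5.1191 = 81.906 mm
Correction = (N/12)(d/30) = (12.0/12)(31/30) = 1.0333
PET = 81.906 × 1.0333 = 84.633 mm/month

84.6 mm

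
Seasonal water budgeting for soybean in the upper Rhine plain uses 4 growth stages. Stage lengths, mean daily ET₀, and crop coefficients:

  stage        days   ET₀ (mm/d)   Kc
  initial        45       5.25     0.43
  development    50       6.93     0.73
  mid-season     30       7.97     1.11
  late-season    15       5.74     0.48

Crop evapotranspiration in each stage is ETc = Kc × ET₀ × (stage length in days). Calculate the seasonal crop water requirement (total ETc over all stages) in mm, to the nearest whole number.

initial: 0.43 × 5.25 × 45 = 101.59 mm
development: 0.73 × 6.93 × 50 = 252.95 mm
mid-season: 1.11 × 7.97 × 30 = 265.40 mm
late-season: 0.48 × 5.74 × 15 = 41.33 mm
Seasonal total = 661.27 mm

661 mm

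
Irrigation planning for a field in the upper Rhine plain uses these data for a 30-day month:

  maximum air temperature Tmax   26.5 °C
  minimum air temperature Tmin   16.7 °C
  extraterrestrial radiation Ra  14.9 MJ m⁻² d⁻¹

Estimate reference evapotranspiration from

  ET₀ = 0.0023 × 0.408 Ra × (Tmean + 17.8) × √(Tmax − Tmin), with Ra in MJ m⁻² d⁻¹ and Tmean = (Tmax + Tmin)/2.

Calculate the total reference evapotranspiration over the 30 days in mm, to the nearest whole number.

52 mm

Tmean = (26.5 + 16.7)/2 = 21.60 °C
0.408 Ra = 0.408 × 14.9 = 6.0792 mm/d equivalent
ET₀ = 0.0023 × 6.0792 × (21.60 + 17.8) × √9.8 = 0.0023 × 6.0792 × 39.40 × 3.1305 = 1.7246 mm/d
Over 30 days: 1.7246 × 30 = 51.738 mm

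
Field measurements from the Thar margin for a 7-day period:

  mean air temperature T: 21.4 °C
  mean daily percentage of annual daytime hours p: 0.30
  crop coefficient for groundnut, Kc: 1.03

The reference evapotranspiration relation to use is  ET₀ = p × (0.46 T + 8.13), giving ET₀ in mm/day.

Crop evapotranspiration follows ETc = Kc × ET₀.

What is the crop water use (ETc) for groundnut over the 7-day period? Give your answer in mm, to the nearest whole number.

39 mm

ET₀ = 0.30 × (0.46 × 21.4 + 8.13) = 0.30 × 17.974 = 5.3922 mm/d
ETc = Kc × ET₀ = 1.03 × 5.3922 = 5.5540 mm/d
Over 7 days: 5.5540 × 7 = 38.878 mm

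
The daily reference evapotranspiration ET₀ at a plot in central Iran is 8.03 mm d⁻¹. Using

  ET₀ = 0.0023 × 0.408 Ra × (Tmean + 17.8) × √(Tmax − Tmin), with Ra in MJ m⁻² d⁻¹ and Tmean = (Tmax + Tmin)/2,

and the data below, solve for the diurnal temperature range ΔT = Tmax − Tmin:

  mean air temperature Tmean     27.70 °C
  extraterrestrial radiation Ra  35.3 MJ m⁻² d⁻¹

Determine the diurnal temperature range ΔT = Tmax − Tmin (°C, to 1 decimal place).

28.4 °C

√ΔT = ET₀ / [0.0023 × 0.408 × Ra × (Tmean+17.8)] = 8.03 / (0.0023 × 14.4024 × 45.50) = 5.3277
ΔT = 5.3277² = 28.384 °C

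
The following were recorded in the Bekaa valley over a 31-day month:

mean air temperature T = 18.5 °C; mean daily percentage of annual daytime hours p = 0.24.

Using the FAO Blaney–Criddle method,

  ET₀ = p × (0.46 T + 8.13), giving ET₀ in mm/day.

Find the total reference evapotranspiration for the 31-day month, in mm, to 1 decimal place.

ET₀ = 0.24 × (0.46 × 18.5 + 8.13) = 0.24 × 16.640 = 3.9936 mm/d
Monthly total = 3.9936 × 31 = 123.802 mm

123.8 mm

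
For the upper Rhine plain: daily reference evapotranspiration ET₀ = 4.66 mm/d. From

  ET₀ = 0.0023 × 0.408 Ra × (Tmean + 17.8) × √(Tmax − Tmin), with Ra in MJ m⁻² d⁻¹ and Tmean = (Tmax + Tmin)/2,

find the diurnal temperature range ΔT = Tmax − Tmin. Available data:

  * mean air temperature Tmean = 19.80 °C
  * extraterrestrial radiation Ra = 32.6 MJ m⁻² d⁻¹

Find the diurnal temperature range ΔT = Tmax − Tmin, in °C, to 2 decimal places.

√ΔT = ET₀ / [0.0023 × 0.408 × Ra × (Tmean+17.8)] = 4.66 / (0.0023 × 13.3008 × 37.60) = 4.0513
ΔT = 4.0513² = 16.413 °C

16.41 °C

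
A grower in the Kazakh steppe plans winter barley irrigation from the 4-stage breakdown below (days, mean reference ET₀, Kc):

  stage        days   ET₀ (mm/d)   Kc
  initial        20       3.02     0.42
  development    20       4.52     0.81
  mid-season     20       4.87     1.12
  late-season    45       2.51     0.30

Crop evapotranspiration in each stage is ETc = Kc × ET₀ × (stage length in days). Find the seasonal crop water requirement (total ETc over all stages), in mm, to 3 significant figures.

initial: 0.42 × 3.02 × 20 = 25.37 mm
development: 0.81 × 4.52 × 20 = 73.22 mm
mid-season: 1.12 × 4.87 × 20 = 109.09 mm
late-season: 0.30 × 2.51 × 45 = 33.89 mm
Seasonal total = 241.57 mm

242 mm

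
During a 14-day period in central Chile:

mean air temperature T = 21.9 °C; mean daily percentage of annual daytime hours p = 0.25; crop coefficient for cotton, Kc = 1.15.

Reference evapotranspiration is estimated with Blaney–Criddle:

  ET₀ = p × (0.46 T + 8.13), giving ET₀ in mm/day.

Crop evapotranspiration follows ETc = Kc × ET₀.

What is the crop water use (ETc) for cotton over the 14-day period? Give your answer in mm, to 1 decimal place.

73.3 mm

ET₀ = 0.25 × (0.46 × 21.9 + 8.13) = 0.25 × 18.204 = 4.5510 mm/d
ETc = Kc × ET₀ = 1.15 × 4.5510 = 5.2337 mm/d
Over 14 days: 5.2337 × 14 = 73.272 mm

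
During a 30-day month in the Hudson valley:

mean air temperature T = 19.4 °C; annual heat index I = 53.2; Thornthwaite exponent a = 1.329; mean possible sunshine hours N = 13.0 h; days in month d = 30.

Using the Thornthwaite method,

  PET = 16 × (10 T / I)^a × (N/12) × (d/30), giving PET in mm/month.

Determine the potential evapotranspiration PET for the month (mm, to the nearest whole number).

97 mm

10T/I = 10 × 19.4 / 53.2 = 3.6466
(10T/I)^a = 3.6466^1.329 = 5.5815
Uncorrected PET = 16 × 5.5815 = 89.304 mm
Correction = (N/12)(d/30) = (13.0/12)(30/30) = 1.0833
PET = 89.304 × 1.0833 = 96.743 mm/month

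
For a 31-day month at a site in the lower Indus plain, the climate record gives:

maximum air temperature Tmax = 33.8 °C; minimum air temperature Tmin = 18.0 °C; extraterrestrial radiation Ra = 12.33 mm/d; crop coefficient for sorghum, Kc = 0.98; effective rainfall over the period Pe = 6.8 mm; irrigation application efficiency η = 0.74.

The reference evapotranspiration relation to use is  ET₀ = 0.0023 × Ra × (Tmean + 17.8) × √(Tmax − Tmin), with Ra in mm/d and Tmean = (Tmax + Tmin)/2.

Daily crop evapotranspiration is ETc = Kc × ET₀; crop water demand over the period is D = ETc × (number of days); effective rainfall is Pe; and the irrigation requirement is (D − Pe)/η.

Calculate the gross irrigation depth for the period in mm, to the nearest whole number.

Tmean = (33.8 + 18.0)/2 = 25.90 °C
ET₀ = 0.0023 × 12.33 × (25.90 + 17.8) × √15.8 = 0.0023 × 12.33 × 43.70 × 3.9749 = 4.9260 mm/d
ETc = Kc × ET₀ = 0.98 × 4.9260 = 4.8275 mm/d
Crop demand D = ETc × 31 d = 4.8275 × 31 = 149.653 mm
D − Pe = 149.653 − 6.8 = 142.853 mm
Gross irrigation = 142.853 / 0.74 = 193.045 mm

193 mm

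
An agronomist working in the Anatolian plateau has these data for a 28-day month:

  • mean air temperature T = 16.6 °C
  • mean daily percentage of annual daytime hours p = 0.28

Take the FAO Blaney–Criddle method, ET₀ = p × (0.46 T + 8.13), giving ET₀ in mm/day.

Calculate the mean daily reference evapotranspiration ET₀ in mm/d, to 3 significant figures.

4.41 mm/d

ET₀ = 0.28 × (0.46 × 16.6 + 8.13) = 0.28 × 15.766 = 4.4145 mm/d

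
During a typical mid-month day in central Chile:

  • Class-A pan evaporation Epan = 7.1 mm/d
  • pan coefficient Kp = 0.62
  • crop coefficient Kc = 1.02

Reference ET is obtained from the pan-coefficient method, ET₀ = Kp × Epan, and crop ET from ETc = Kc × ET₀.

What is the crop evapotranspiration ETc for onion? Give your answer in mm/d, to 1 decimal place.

4.5 mm/d

ET₀ = 0.62 × 7.1 = 4.4020 mm/d
ETc = Kc × ET₀ = 1.02 × 4.4020 = 4.4900 mm/d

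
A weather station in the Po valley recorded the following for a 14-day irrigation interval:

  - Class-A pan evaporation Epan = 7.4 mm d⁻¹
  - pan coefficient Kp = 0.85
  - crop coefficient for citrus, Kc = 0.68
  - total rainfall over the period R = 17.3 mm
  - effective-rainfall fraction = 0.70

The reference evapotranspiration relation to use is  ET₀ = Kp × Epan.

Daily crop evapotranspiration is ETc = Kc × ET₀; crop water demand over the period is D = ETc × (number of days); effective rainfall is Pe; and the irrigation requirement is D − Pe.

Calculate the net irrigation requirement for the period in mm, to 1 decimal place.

ET₀ = 0.85 × 7.4 = 6.2900 mm/d
ETc = Kc × ET₀ = 0.68 × 6.2900 = 4.2772 mm/d
Crop demand D = ETc × 14 d = 4.2772 × 14 = 59.881 mm
Pe = 0.70 × 17.3 = 12.110 mm
D − Pe = 59.881 − 12.110 = 47.771 mm

47.8 mm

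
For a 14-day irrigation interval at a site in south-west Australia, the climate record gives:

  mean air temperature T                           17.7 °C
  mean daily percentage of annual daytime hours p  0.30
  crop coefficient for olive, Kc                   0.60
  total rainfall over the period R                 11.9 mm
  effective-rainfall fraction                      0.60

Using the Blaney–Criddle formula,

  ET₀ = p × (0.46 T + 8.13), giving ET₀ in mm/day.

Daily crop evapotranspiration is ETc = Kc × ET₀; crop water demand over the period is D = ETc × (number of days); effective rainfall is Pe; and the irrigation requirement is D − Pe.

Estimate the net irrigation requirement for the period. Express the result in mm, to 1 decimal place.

33.9 mm

ET₀ = 0.30 × (0.46 × 17.7 + 8.13) = 0.30 × 16.272 = 4.8816 mm/d
ETc = Kc × ET₀ = 0.60 × 4.8816 = 2.9290 mm/d
Crop demand D = ETc × 14 d = 2.9290 × 14 = 41.006 mm
Pe = 0.60 × 11.9 = 7.140 mm
D − Pe = 41.006 − 7.140 = 33.866 mm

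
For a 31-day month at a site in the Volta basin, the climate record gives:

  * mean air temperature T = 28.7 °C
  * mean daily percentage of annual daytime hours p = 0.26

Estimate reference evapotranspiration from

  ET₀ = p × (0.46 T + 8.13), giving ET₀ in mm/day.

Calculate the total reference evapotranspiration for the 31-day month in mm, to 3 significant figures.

172 mm

ET₀ = 0.26 × (0.46 × 28.7 + 8.13) = 0.26 × 21.332 = 5.5463 mm/d
Monthly total = 5.5463 × 31 = 171.935 mm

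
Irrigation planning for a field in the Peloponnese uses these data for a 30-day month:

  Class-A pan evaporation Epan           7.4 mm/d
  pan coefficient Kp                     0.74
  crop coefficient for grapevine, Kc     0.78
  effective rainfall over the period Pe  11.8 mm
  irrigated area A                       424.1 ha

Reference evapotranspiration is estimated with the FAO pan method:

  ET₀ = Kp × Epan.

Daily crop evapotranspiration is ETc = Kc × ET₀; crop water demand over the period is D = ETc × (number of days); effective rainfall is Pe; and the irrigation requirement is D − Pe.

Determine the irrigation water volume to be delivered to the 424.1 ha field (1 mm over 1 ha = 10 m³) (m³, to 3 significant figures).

493000 m³

ET₀ = 0.74 × 7.4 = 5.4760 mm/d
ETc = Kc × ET₀ = 0.78 × 5.4760 = 4.2713 mm/d
Crop demand D = ETc × 30 d = 4.2713 × 30 = 128.139 mm
D − Pe = 128.139 − 11.8 = 116.339 mm
Volume = 116.339 mm × 424.1 ha × 10 = 493393.7 m³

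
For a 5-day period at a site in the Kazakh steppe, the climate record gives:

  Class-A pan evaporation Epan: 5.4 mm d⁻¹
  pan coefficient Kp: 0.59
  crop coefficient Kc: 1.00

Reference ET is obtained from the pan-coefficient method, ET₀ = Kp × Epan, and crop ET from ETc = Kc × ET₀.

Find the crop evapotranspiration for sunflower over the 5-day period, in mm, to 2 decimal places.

15.93 mm

ET₀ = 0.59 × 5.4 = 3.1860 mm/d
ETc = Kc × ET₀ = 1.00 × 3.1860 = 3.1860 mm/d
Over 5 days: 3.1860 × 5 = 15.930 mm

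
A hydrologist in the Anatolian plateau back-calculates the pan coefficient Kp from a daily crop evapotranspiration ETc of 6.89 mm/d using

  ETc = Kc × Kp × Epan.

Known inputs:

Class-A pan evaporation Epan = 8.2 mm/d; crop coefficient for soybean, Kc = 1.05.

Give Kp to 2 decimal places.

ETc = Kc × Kp × Epan  ⇒  Kp = ETc / (Kc × Epan)
Kp = 6.89 / (1.05 × 8.2) = 6.89 / 8.610 = 0.8002

0.80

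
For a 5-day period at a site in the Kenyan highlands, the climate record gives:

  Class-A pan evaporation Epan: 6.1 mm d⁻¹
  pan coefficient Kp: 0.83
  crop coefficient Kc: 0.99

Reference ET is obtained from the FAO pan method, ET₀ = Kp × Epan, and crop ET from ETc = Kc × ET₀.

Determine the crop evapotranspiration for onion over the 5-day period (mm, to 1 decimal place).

25.1 mm

ET₀ = 0.83 × 6.1 = 5.0630 mm/d
ETc = Kc × ET₀ = 0.99 × 5.0630 = 5.0124 mm/d
Over 5 days: 5.0124 × 5 = 25.062 mm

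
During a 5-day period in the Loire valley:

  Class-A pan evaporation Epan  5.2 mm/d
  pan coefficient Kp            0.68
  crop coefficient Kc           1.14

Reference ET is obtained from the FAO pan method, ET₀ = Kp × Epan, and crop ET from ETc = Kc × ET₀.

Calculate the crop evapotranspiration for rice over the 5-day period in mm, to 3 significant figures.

20.2 mm

ET₀ = 0.68 × 5.2 = 3.5360 mm/d
ETc = Kc × ET₀ = 1.14 × 3.5360 = 4.0310 mm/d
Over 5 days: 4.0310 × 5 = 20.155 mm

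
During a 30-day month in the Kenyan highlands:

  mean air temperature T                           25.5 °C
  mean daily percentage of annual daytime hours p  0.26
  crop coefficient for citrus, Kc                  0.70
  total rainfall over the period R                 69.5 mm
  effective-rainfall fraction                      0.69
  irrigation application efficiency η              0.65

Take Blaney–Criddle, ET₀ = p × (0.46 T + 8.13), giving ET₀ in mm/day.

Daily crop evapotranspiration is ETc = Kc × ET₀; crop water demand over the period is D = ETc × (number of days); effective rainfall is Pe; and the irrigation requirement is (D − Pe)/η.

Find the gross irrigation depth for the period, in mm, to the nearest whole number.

93 mm

ET₀ = 0.26 × (0.46 × 25.5 + 8.13) = 0.26 × 19.860 = 5.1636 mm/d
ETc = Kc × ET₀ = 0.70 × 5.1636 = 3.6145 mm/d
Crop demand D = ETc × 30 d = 3.6145 × 30 = 108.435 mm
Pe = 0.69 × 69.5 = 47.955 mm
D − Pe = 108.435 − 47.955 = 60.480 mm
Gross irrigation = 60.480 / 0.65 = 93.046 mm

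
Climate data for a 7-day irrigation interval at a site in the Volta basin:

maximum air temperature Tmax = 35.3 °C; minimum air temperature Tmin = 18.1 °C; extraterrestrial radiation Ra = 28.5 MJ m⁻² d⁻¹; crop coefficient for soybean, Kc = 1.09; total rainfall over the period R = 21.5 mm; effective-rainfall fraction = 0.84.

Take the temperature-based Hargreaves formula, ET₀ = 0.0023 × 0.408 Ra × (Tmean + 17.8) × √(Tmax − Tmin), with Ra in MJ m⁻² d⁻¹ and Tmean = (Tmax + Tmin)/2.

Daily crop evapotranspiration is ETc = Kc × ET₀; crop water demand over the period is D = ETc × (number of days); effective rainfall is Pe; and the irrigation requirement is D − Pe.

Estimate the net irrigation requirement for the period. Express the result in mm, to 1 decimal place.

Tmean = (35.3 + 18.1)/2 = 26.70 °C
0.408 Ra = 0.408 × 28.5 = 11.6280 mm/d equivalent
ET₀ = 0.0023 × 11.6280 × (26.70 + 17.8) × √17.2 = 0.0023 × 11.6280 × 44.50 × 4.1473 = 4.9358 mm/d
ETc = Kc × ET₀ = 1.09 × 4.9358 = 5.3800 mm/d
Crop demand D = ETc × 7 d = 5.3800 × 7 = 37.660 mm
Pe = 0.84 × 21.5 = 18.060 mm
D − Pe = 37.660 − 18.060 = 19.600 mm

19.6 mm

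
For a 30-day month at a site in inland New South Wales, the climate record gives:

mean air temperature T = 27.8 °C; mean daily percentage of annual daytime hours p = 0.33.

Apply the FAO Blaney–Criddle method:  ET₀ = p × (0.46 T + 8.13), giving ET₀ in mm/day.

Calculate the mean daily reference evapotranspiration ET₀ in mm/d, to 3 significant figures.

6.90 mm/d

ET₀ = 0.33 × (0.46 × 27.8 + 8.13) = 0.33 × 20.918 = 6.9029 mm/d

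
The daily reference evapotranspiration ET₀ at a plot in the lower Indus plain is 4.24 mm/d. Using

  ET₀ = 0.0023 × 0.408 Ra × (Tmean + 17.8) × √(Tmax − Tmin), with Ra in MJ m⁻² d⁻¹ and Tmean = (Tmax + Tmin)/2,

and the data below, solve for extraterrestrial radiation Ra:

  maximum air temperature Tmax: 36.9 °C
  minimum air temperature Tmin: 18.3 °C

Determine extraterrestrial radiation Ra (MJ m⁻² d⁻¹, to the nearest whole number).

Tmean = (36.9+18.3)/2 = 27.60 °C; ΔT = 18.6
Ra = ET₀ / [0.0023 × 0.408 × (Tmean+17.8) × √ΔT]
   = 4.24 / (0.0023 × 0.408 × 45.40 × 4.3128) = 23.076 MJ m⁻² d⁻¹

23 MJ m⁻² d⁻¹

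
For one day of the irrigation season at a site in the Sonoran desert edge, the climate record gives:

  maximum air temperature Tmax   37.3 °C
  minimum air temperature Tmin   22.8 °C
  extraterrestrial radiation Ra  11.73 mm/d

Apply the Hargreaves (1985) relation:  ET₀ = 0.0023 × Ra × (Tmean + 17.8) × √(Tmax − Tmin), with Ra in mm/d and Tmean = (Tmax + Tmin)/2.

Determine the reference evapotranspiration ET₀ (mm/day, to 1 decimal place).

4.9 mm/day

Tmean = (37.3 + 22.8)/2 = 30.05 °C
ET₀ = 0.0023 × 11.73 × (30.05 + 17.8) × √14.5 = 0.0023 × 11.73 × 47.85 × 3.8079 = 4.9158 mm/d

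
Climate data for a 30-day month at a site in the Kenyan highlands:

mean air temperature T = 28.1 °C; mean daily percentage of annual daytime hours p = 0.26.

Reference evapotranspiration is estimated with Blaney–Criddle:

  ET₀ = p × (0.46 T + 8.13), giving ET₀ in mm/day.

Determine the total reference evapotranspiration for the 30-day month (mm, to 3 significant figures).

ET₀ = 0.26 × (0.46 × 28.1 + 8.13) = 0.26 × 21.056 = 5.4746 mm/d
Monthly total = 5.4746 × 30 = 164.238 mm

164 mm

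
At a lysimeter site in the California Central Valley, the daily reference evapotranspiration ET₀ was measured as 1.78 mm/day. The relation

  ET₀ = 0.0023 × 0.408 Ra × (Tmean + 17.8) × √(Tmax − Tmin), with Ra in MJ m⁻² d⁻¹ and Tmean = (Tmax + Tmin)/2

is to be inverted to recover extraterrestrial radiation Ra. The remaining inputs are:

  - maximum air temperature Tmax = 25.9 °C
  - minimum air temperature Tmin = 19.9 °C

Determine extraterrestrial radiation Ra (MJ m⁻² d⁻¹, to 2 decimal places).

19.03 MJ m⁻² d⁻¹

Tmean = (25.9+19.9)/2 = 22.90 °C; ΔT = 6.0
Ra = ET₀ / [0.0023 × 0.408 × (Tmean+17.8) × √ΔT]
   = 1.78 / (0.0023 × 0.408 × 40.70 × 2.4495) = 19.027 MJ m⁻² d⁻¹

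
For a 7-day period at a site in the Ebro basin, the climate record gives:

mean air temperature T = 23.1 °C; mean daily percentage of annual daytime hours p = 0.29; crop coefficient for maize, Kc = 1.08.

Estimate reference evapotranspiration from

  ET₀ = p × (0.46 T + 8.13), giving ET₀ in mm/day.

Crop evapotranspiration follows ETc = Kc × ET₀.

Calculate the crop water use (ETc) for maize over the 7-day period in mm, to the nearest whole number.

41 mm

ET₀ = 0.29 × (0.46 × 23.1 + 8.13) = 0.29 × 18.756 = 5.4392 mm/d
ETc = Kc × ET₀ = 1.08 × 5.4392 = 5.8743 mm/d
Over 7 days: 5.8743 × 7 = 41.120 mm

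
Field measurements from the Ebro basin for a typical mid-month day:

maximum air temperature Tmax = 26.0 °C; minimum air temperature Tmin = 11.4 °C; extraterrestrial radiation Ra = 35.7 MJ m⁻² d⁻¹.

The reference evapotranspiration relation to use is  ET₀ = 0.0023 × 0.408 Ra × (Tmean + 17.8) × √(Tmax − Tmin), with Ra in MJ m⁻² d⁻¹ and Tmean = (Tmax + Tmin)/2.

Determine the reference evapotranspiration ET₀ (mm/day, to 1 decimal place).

4.7 mm/day

Tmean = (26.0 + 11.4)/2 = 18.70 °C
0.408 Ra = 0.408 × 35.7 = 14.5656 mm/d equivalent
ET₀ = 0.0023 × 14.5656 × (18.70 + 17.8) × √14.6 = 0.0023 × 14.5656 × 36.50 × 3.8210 = 4.6723 mm/d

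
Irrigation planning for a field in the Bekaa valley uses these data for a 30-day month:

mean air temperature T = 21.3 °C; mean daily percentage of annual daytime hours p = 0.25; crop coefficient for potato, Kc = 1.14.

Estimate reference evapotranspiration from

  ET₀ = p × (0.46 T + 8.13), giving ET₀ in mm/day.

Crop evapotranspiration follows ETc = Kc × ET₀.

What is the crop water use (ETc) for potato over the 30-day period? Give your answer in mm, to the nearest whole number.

ET₀ = 0.25 × (0.46 × 21.3 + 8.13) = 0.25 × 17.928 = 4.4820 mm/d
ETc = Kc × ET₀ = 1.14 × 4.4820 = 5.1095 mm/d
Over 30 days: 5.1095 × 30 = 153.285 mm

153 mm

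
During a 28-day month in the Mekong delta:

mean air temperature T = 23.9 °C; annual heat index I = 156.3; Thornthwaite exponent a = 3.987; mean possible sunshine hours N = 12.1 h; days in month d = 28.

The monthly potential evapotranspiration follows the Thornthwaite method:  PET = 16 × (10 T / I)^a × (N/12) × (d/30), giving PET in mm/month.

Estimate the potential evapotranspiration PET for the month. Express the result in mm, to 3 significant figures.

10T/I = 10 × 23.9 / 156.3 = 1.5291
(10T/I)^a = 1.5291^3.987 = 5.4368
Uncorrected PET = 16 × 5.4368 = 86.989 mm
Correction = (N/12)(d/30) = (12.1/12)(28/30) = 0.9411
PET = 86.989 × 0.9411 = 81.865 mm/month

81.9 mm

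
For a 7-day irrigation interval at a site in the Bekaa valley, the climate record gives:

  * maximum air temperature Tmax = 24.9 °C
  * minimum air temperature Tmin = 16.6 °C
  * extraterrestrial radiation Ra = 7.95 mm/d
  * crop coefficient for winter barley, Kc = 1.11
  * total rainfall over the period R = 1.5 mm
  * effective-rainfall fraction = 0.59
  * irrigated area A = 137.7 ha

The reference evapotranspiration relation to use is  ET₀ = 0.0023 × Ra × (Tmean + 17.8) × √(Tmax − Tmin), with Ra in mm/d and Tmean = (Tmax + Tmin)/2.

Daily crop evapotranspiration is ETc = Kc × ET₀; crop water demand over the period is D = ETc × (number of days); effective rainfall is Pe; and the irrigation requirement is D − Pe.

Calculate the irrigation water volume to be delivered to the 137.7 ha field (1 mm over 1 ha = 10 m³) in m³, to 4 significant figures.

20510 m³

Tmean = (24.9 + 16.6)/2 = 20.75 °C
ET₀ = 0.0023 × 7.95 × (20.75 + 17.8) × √8.3 = 0.0023 × 7.95 × 38.55 × 2.8810 = 2.0308 mm/d
ETc = Kc × ET₀ = 1.11 × 2.0308 = 2.2542 mm/d
Crop demand D = ETc × 7 d = 2.2542 × 7 = 15.779 mm
Pe = 0.59 × 1.5 = 0.885 mm
D − Pe = 15.779 − 0.885 = 14.894 mm
Volume = 14.894 mm × 137.7 ha × 10 = 20509.0 m³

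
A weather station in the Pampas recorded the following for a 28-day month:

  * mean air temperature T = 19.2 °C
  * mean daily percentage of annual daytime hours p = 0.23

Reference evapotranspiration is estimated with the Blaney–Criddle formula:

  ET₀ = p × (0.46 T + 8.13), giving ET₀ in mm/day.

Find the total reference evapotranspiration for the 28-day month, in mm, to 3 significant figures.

109 mm

ET₀ = 0.23 × (0.46 × 19.2 + 8.13) = 0.23 × 16.962 = 3.9013 mm/d
Monthly total = 3.9013 × 28 = 109.236 mm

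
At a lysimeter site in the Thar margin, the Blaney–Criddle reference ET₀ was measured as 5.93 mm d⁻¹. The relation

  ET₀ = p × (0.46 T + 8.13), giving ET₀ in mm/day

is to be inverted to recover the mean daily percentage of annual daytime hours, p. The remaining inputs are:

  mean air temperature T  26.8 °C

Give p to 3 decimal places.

p = ET₀ / (0.46 T + 8.13) = 5.93 / (0.46 × 26.8 + 8.13) = 5.93 / 20.458 = 0.2899

0.290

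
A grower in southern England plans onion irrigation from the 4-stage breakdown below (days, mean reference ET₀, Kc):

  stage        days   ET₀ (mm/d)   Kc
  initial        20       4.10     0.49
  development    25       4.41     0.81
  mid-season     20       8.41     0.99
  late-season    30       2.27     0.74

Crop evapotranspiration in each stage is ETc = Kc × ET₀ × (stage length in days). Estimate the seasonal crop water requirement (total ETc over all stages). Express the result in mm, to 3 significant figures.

346 mm

initial: 0.49 × 4.10 × 20 = 40.18 mm
development: 0.81 × 4.41 × 25 = 89.30 mm
mid-season: 0.99 × 8.41 × 20 = 166.52 mm
late-season: 0.74 × 2.27 × 30 = 50.39 mm
Seasonal total = 346.39 mm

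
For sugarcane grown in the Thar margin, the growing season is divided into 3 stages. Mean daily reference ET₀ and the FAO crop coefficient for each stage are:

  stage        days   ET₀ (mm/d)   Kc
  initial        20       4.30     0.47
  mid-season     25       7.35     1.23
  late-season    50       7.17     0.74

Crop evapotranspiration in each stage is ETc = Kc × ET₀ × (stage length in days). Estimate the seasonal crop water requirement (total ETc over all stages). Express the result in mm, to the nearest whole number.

initial: 0.47 × 4.30 × 20 = 40.42 mm
mid-season: 1.23 × 7.35 × 25 = 226.01 mm
late-season: 0.74 × 7.17 × 50 = 265.29 mm
Seasonal total = 531.72 mm

532 mm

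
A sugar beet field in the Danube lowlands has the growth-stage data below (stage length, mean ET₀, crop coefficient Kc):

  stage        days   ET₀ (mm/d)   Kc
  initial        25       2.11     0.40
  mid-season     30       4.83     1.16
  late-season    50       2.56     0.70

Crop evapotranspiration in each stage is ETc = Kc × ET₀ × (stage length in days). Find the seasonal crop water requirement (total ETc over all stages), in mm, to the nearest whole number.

initial: 0.40 × 2.11 × 25 = 21.10 mm
mid-season: 1.16 × 4.83 × 30 = 168.08 mm
late-season: 0.70 × 2.56 × 50 = 89.60 mm
Seasonal total = 278.78 mm

279 mm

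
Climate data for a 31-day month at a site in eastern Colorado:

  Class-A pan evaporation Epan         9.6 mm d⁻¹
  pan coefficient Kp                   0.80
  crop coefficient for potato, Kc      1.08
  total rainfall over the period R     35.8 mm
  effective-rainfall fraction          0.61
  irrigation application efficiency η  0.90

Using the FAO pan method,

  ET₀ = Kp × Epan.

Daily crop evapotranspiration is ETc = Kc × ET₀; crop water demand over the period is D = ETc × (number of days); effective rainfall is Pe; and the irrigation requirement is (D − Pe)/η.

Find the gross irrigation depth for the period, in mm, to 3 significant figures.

ET₀ = 0.80 × 9.6 = 7.6800 mm/d
ETc = Kc × ET₀ = 1.08 × 7.6800 = 8.2944 mm/d
Crop demand D = ETc × 31 d = 8.2944 × 31 = 257.126 mm
Pe = 0.61 × 35.8 = 21.838 mm
D − Pe = 257.126 − 21.838 = 235.288 mm
Gross irrigation = 235.288 / 0.90 = 261.431 mm

261 mm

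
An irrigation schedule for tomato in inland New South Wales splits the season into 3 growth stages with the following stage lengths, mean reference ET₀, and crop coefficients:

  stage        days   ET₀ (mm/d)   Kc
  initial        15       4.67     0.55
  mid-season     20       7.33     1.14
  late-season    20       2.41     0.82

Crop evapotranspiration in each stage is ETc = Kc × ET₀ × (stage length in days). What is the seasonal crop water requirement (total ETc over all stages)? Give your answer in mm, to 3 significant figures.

245 mm

initial: 0.55 × 4.67 × 15 = 38.53 mm
mid-season: 1.14 × 7.33 × 20 = 167.12 mm
late-season: 0.82 × 2.41 × 20 = 39.52 mm
Seasonal total = 245.17 mm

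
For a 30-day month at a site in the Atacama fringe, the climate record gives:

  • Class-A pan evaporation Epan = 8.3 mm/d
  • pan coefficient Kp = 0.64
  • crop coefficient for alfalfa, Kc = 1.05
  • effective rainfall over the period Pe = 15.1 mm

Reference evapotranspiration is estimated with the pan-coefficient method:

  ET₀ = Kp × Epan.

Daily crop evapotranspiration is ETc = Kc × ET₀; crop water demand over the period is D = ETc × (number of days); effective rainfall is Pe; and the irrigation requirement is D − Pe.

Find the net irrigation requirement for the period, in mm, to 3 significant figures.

ET₀ = 0.64 × 8.3 = 5.3120 mm/d
ETc = Kc × ET₀ = 1.05 × 5.3120 = 5.5776 mm/d
Crop demand D = ETc × 30 d = 5.5776 × 30 = 167.328 mm
D − Pe = 167.328 − 15.1 = 152.228 mm

152 mm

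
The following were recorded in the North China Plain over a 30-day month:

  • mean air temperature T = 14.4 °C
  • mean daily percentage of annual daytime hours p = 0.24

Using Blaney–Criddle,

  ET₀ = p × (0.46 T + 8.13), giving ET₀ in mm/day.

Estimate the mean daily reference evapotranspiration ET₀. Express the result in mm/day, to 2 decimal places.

ET₀ = 0.24 × (0.46 × 14.4 + 8.13) = 0.24 × 14.754 = 3.5410 mm/d

3.54 mm/day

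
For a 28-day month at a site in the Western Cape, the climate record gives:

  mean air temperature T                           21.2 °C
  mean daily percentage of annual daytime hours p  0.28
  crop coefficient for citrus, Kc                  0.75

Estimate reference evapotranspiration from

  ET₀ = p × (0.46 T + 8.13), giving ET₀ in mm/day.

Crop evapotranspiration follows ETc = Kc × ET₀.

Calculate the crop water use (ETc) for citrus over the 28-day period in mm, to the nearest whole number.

ET₀ = 0.28 × (0.46 × 21.2 + 8.13) = 0.28 × 17.882 = 5.0070 mm/d
ETc = Kc × ET₀ = 0.75 × 5.0070 = 3.7553 mm/d
Over 28 days: 3.7553 × 28 = 105.148 mm

105 mm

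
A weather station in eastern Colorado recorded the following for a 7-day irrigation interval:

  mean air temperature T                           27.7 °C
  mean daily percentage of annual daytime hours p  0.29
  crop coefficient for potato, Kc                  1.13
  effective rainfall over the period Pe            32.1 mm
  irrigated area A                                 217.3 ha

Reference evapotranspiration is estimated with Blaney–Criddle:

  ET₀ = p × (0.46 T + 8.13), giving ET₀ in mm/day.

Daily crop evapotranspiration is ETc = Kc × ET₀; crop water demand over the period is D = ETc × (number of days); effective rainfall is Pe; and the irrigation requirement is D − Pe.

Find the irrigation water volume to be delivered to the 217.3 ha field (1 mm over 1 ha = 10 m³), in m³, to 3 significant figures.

34300 m³

ET₀ = 0.29 × (0.46 × 27.7 + 8.13) = 0.29 × 20.872 = 6.0529 mm/d
ETc = Kc × ET₀ = 1.13 × 6.0529 = 6.8398 mm/d
Crop demand D = ETc × 7 d = 6.8398 × 7 = 47.879 mm
D − Pe = 47.879 − 32.1 = 15.779 mm
Volume = 15.779 mm × 217.3 ha × 10 = 34287.8 m³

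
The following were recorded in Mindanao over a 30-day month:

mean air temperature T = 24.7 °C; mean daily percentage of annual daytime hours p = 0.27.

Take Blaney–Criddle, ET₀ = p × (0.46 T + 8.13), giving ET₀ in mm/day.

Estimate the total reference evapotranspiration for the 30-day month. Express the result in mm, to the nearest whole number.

158 mm

ET₀ = 0.27 × (0.46 × 24.7 + 8.13) = 0.27 × 19.492 = 5.2628 mm/d
Monthly total = 5.2628 × 30 = 157.884 mm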